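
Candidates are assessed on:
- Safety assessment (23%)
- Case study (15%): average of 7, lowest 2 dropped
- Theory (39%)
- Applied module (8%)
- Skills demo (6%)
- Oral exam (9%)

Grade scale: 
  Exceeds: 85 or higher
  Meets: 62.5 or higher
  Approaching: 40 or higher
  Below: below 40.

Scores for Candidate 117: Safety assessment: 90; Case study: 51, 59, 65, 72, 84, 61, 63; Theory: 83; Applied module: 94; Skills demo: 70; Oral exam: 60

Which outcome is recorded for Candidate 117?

Meets

Case study: drop 51, 59 → average of remaining 5 = 345/5 = 69
Weighted total:
  Safety assessment 90 × 0.23 = 20.7
  Case study 69 × 0.15 = 10.35
  Theory 83 × 0.39 = 32.37
  Applied module 94 × 0.08 = 7.52
  Skills demo 70 × 0.06 = 4.2
  Oral exam 60 × 0.09 = 5.4
Sum = 80.54
80.54 is ≥ 62.5 and < 85 → Meets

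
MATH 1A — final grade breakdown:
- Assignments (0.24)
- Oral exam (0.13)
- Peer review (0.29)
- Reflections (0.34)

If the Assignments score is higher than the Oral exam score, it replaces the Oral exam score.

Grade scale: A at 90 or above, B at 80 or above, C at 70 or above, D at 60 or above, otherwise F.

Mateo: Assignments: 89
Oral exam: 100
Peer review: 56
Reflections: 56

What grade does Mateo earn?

Assignments (89) ≤ Oral exam (100), so Oral exam stays at 100.
Weighted total:
  Assignments 89 × 0.24 = 21.36
  Oral exam 100 × 0.13 = 13
  Peer review 56 × 0.29 = 16.24
  Reflections 56 × 0.34 = 19.04
Sum = 69.64
69.64 is ≥ 60 and < 70 → D

D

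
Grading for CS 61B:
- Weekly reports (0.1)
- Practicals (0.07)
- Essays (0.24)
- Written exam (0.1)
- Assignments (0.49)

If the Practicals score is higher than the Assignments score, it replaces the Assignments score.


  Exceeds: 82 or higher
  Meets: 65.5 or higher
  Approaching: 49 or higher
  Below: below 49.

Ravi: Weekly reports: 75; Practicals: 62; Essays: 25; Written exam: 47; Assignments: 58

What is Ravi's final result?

Approaching

Practicals (62) > Assignments (58), so Assignments counts as 62.
Weighted total:
  Weekly reports 75 × 0.1 = 7.5
  Practicals 62 × 0.07 = 4.34
  Essays 25 × 0.24 = 6
  Written exam 47 × 0.1 = 4.7
  Assignments 62 × 0.49 = 30.38
Sum = 52.92
52.92 is ≥ 49 and < 65.5 → Approaching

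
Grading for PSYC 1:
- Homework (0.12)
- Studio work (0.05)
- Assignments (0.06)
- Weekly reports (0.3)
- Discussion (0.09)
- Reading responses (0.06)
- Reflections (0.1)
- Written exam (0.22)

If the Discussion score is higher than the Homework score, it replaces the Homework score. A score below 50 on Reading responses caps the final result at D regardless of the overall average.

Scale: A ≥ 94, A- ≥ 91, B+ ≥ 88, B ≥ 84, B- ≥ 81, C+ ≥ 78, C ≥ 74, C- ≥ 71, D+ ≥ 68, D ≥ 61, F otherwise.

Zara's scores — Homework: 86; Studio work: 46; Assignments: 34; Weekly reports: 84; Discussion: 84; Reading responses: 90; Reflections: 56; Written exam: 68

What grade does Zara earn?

Discussion (84) ≤ Homework (86), so Homework stays at 86.
Reading responses score 90 ≥ 50: minimum met.
Weighted total:
  Homework 86 × 0.12 = 10.32
  Studio work 46 × 0.05 = 2.3
  Assignments 34 × 0.06 = 2.04
  Weekly reports 84 × 0.3 = 25.2
  Discussion 84 × 0.09 = 7.56
  Reading responses 90 × 0.06 = 5.4
  Reflections 56 × 0.1 = 5.6
  Written exam 68 × 0.22 = 14.96
Sum = 73.38
73.38 is ≥ 71 and < 74 → C-

C-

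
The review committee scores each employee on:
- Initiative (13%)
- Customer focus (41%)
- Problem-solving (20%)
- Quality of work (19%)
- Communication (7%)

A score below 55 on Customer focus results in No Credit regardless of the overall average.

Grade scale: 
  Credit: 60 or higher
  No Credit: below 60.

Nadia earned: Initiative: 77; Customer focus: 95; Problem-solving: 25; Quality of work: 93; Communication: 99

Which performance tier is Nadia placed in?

Credit

Customer focus score 95 ≥ 55: minimum met.
Weighted total:
  Initiative 77 × 0.13 = 10.01
  Customer focus 95 × 0.41 = 38.95
  Problem-solving 25 × 0.2 = 5
  Quality of work 93 × 0.19 = 17.67
  Communication 99 × 0.07 = 6.93
Sum = 78.56
78.56 ≥ 60 → Credit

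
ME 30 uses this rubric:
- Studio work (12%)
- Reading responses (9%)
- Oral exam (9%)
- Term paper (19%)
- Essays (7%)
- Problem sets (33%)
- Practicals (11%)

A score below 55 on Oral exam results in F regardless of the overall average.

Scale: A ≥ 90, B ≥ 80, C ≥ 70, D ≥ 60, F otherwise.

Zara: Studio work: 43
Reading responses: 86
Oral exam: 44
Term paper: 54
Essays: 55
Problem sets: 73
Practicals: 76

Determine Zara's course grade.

Oral exam score 44 < 55: minimum not met.
Weighted total:
  Studio work 43 × 0.12 = 5.16
  Reading responses 86 × 0.09 = 7.74
  Oral exam 44 × 0.09 = 3.96
  Term paper 54 × 0.19 = 10.26
  Essays 55 × 0.07 = 3.85
  Problem sets 73 × 0.33 = 24.09
  Practicals 76 × 0.11 = 8.36
Sum = 63.42
Because the Oral exam minimum was not met, the result is F.

F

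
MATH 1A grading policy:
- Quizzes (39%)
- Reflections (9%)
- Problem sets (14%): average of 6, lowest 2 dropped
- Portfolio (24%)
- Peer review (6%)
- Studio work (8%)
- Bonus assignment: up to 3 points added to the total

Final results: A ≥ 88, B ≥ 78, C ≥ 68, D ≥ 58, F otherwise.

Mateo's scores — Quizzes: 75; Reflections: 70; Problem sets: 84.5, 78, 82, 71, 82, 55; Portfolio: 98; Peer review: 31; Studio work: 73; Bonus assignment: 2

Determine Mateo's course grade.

B

Problem sets: drop 55, 71 → average of remaining 4 = 326.5/4 = 81.625
Weighted total:
  Quizzes 75 × 0.39 = 29.25
  Reflections 70 × 0.09 = 6.3
  Problem sets 81.625 × 0.14 = 11.4275
  Portfolio 98 × 0.24 = 23.52
  Peer review 31 × 0.06 = 1.86
  Studio work 73 × 0.08 = 5.84
Sum = 78.1975
Bonus assignment: 78.1975 + 2 = 80.1975
80.1975 is ≥ 78 and < 88 → B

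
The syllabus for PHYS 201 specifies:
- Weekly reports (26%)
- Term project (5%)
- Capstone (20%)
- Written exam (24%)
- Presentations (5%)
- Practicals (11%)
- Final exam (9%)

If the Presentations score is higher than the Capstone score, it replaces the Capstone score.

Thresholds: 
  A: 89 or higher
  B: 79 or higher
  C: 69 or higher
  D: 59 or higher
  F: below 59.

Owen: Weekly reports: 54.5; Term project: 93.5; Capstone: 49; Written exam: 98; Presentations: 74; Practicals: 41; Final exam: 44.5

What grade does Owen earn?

Presentations (74) > Capstone (49), so Capstone counts as 74.
Weighted total:
  Weekly reports 54.5 × 0.26 = 14.17
  Term project 93.5 × 0.05 = 4.675
  Capstone 74 × 0.2 = 14.8
  Written exam 98 × 0.24 = 23.52
  Presentations 74 × 0.05 = 3.7
  Practicals 41 × 0.11 = 4.51
  Final exam 44.5 × 0.09 = 4.005
Sum = 69.38
69.38 is ≥ 69 and < 79 → C

C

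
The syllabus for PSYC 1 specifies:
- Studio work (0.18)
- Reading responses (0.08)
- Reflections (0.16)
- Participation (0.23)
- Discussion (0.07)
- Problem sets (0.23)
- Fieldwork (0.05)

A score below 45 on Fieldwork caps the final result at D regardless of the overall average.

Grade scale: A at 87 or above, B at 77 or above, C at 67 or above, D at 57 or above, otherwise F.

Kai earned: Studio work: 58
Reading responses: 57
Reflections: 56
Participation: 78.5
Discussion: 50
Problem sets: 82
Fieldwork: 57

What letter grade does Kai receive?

C

Fieldwork score 57 ≥ 45: minimum met.
Weighted total:
  Studio work 58 × 0.18 = 10.44
  Reading responses 57 × 0.08 = 4.56
  Reflections 56 × 0.16 = 8.96
  Participation 78.5 × 0.23 = 18.055
  Discussion 50 × 0.07 = 3.5
  Problem sets 82 × 0.23 = 18.86
  Fieldwork 57 × 0.05 = 2.85
Sum = 67.225
67.225 is ≥ 67 and < 77 → C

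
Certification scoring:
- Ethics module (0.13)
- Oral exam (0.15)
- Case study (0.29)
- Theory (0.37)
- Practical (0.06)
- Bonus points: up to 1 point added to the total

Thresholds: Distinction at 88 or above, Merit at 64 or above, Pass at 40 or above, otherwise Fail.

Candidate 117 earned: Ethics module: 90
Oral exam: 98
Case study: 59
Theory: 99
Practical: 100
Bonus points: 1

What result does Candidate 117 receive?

Merit

Weighted total:
  Ethics module 90 × 0.13 = 11.7
  Oral exam 98 × 0.15 = 14.7
  Case study 59 × 0.29 = 17.11
  Theory 99 × 0.37 = 36.63
  Practical 100 × 0.06 = 6
Sum = 86.14
Bonus points: 86.14 + 1 = 87.14
87.14 is ≥ 64 and < 88 → Merit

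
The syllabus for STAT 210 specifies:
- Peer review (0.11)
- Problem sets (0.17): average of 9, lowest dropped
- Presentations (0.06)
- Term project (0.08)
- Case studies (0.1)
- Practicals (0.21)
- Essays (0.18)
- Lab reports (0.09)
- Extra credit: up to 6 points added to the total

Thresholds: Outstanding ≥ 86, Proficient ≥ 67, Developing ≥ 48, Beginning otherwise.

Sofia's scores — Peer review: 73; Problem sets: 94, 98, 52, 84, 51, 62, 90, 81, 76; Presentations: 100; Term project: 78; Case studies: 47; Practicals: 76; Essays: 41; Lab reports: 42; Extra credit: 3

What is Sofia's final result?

Problem sets: drop 51 → average of remaining 8 = 637/8 = 79.625
Weighted total:
  Peer review 73 × 0.11 = 8.03
  Problem sets 79.625 × 0.17 = 13.53625
  Presentations 100 × 0.06 = 6
  Term project 78 × 0.08 = 6.24
  Case studies 47 × 0.1 = 4.7
  Practicals 76 × 0.21 = 15.96
  Essays 41 × 0.18 = 7.38
  Lab reports 42 × 0.09 = 3.78
Sum = 65.62625
Extra credit: 65.62625 + 3 = 68.62625
68.62625 is ≥ 67 and < 86 → Proficient

Proficient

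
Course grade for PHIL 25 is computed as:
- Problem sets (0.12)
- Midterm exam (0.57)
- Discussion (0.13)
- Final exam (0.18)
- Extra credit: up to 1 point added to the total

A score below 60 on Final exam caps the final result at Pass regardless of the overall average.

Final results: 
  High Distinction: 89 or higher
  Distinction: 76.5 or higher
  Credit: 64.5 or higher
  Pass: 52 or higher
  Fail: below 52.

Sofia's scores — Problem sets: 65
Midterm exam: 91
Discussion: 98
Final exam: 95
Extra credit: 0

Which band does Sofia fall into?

Final exam score 95 ≥ 60: minimum met.
Weighted total:
  Problem sets 65 × 0.12 = 7.8
  Midterm exam 91 × 0.57 = 51.87
  Discussion 98 × 0.13 = 12.74
  Final exam 95 × 0.18 = 17.1
Sum = 89.51
Extra credit: 89.51 + 0 = 89.51
89.51 ≥ 89 → High Distinction

High Distinction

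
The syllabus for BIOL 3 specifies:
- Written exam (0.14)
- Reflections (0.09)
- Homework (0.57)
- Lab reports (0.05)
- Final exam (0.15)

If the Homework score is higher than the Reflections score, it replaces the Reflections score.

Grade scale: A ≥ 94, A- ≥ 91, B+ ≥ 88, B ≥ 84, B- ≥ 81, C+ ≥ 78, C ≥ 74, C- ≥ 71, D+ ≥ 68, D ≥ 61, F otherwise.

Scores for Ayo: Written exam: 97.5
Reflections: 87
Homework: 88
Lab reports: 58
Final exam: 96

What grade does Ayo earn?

B+

Homework (88) > Reflections (87), so Reflections counts as 88.
Weighted total:
  Written exam 97.5 × 0.14 = 13.65
  Reflections 88 × 0.09 = 7.92
  Homework 88 × 0.57 = 50.16
  Lab reports 58 × 0.05 = 2.9
  Final exam 96 × 0.15 = 14.4
Sum = 89.03
89.03 is ≥ 88 and < 91 → B+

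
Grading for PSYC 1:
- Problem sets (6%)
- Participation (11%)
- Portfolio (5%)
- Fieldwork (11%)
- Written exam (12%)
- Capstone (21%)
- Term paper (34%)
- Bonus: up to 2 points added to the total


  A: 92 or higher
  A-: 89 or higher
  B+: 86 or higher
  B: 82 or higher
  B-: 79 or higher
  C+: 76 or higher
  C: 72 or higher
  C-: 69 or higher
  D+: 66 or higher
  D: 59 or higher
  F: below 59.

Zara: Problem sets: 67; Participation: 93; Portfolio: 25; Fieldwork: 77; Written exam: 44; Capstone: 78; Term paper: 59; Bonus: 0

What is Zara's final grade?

Weighted total:
  Problem sets 67 × 0.06 = 4.02
  Participation 93 × 0.11 = 10.23
  Portfolio 25 × 0.05 = 1.25
  Fieldwork 77 × 0.11 = 8.47
  Written exam 44 × 0.12 = 5.28
  Capstone 78 × 0.21 = 16.38
  Term paper 59 × 0.34 = 20.06
Sum = 65.69
Bonus: 65.69 + 0 = 65.69
65.69 is ≥ 59 and < 66 → D

D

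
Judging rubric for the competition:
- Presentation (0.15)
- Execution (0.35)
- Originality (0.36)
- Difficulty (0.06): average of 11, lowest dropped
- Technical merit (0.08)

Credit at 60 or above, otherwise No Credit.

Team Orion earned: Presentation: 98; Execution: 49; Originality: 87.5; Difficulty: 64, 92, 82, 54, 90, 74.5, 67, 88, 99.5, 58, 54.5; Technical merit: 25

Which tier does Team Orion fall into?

Credit

Difficulty: drop 54 → average of remaining 10 = 769.5/10 = 76.95
Weighted total:
  Presentation 98 × 0.15 = 14.7
  Execution 49 × 0.35 = 17.15
  Originality 87.5 × 0.36 = 31.5
  Difficulty 76.95 × 0.06 = 4.617
  Technical merit 25 × 0.08 = 2
Sum = 69.967
69.967 ≥ 60 → Credit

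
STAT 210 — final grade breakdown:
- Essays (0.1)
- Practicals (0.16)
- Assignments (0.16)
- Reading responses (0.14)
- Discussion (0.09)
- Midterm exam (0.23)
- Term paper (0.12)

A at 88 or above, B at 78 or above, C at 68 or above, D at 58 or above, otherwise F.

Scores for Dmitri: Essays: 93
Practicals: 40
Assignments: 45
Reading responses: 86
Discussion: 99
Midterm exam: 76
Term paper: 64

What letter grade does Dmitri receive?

C

Weighted total:
  Essays 93 × 0.1 = 9.3
  Practicals 40 × 0.16 = 6.4
  Assignments 45 × 0.16 = 7.2
  Reading responses 86 × 0.14 = 12.04
  Discussion 99 × 0.09 = 8.91
  Midterm exam 76 × 0.23 = 17.48
  Term paper 64 × 0.12 = 7.68
Sum = 69.01
69.01 is ≥ 68 and < 78 → C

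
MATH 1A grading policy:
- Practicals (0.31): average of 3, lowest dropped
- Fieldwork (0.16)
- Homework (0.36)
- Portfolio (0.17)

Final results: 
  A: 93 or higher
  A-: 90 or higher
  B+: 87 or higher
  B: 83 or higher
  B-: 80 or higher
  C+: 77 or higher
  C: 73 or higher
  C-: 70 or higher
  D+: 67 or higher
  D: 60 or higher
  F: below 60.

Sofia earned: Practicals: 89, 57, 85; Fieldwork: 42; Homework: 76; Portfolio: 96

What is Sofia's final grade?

C+

Practicals: drop 57 → average of remaining 2 = 174/2 = 87
Weighted total:
  Practicals 87 × 0.31 = 26.97
  Fieldwork 42 × 0.16 = 6.72
  Homework 76 × 0.36 = 27.36
  Portfolio 96 × 0.17 = 16.32
Sum = 77.37
77.37 is ≥ 77 and < 80 → C+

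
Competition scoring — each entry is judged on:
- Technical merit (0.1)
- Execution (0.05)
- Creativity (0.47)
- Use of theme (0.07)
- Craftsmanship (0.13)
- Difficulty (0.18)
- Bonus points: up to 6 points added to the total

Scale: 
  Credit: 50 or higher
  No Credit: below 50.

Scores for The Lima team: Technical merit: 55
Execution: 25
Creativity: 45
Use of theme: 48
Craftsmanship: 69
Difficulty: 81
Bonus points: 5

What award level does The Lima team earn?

Credit

Weighted total:
  Technical merit 55 × 0.1 = 5.5
  Execution 25 × 0.05 = 1.25
  Creativity 45 × 0.47 = 21.15
  Use of theme 48 × 0.07 = 3.36
  Craftsmanship 69 × 0.13 = 8.97
  Difficulty 81 × 0.18 = 14.58
Sum = 54.81
Bonus points: 54.81 + 5 = 59.81
59.81 ≥ 50 → Credit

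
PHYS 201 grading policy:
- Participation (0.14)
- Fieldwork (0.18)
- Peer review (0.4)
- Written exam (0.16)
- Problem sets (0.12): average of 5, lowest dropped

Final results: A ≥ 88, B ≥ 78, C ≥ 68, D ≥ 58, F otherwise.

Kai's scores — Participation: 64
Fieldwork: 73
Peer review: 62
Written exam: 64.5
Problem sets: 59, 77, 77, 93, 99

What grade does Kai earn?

Problem sets: drop 59 → average of remaining 4 = 346/4 = 86.5
Weighted total:
  Participation 64 × 0.14 = 8.96
  Fieldwork 73 × 0.18 = 13.14
  Peer review 62 × 0.4 = 24.8
  Written exam 64.5 × 0.16 = 10.32
  Problem sets 86.5 × 0.12 = 10.38
Sum = 67.6
67.6 is ≥ 58 and < 68 → D

D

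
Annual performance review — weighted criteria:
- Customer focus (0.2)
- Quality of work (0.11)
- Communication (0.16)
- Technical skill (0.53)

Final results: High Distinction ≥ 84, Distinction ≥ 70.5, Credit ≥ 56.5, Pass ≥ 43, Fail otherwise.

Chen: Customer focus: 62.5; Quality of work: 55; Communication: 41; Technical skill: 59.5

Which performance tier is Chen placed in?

Credit

Weighted total:
  Customer focus 62.5 × 0.2 = 12.5
  Quality of work 55 × 0.11 = 6.05
  Communication 41 × 0.16 = 6.56
  Technical skill 59.5 × 0.53 = 31.535
Sum = 56.645
56.645 is ≥ 56.5 and < 70.5 → Credit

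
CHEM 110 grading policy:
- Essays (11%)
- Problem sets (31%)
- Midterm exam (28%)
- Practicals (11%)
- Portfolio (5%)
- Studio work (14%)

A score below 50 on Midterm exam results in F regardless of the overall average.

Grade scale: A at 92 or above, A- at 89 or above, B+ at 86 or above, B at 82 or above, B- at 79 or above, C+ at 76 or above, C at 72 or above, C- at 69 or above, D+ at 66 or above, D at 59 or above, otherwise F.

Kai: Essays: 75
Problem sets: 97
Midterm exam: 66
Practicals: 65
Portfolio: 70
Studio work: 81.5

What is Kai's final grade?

Midterm exam score 66 ≥ 50: minimum met.
Weighted total:
  Essays 75 × 0.11 = 8.25
  Problem sets 97 × 0.31 = 30.07
  Midterm exam 66 × 0.28 = 18.48
  Practicals 65 × 0.11 = 7.15
  Portfolio 70 × 0.05 = 3.5
  Studio work 81.5 × 0.14 = 11.41
Sum = 78.86
78.86 is ≥ 76 and < 79 → C+

C+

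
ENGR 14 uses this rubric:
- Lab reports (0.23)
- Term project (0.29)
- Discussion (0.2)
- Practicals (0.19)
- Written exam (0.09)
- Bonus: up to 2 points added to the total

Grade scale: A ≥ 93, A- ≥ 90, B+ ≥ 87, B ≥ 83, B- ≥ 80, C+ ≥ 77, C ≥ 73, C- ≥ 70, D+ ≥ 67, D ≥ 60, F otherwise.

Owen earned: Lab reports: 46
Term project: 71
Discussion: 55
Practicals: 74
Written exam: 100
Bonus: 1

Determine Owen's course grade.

D

Weighted total:
  Lab reports 46 × 0.23 = 10.58
  Term project 71 × 0.29 = 20.59
  Discussion 55 × 0.2 = 11
  Practicals 74 × 0.19 = 14.06
  Written exam 100 × 0.09 = 9
Sum = 65.23
Bonus: 65.23 + 1 = 66.23
66.23 is ≥ 60 and < 67 → D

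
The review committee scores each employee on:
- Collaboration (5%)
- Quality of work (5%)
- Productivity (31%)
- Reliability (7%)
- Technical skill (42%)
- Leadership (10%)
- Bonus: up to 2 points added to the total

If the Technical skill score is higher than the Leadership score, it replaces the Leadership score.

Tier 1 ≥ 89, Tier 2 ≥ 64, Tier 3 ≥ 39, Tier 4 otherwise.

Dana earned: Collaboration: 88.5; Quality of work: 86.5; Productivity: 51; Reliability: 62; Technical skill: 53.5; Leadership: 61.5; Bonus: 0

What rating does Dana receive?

Tier 3

Technical skill (53.5) ≤ Leadership (61.5), so Leadership stays at 61.5.
Weighted total:
  Collaboration 88.5 × 0.05 = 4.425
  Quality of work 86.5 × 0.05 = 4.325
  Productivity 51 × 0.31 = 15.81
  Reliability 62 × 0.07 = 4.34
  Technical skill 53.5 × 0.42 = 22.47
  Leadership 61.5 × 0.1 = 6.15
Sum = 57.52
Bonus: 57.52 + 0 = 57.52
57.52 is ≥ 39 and < 64 → Tier 3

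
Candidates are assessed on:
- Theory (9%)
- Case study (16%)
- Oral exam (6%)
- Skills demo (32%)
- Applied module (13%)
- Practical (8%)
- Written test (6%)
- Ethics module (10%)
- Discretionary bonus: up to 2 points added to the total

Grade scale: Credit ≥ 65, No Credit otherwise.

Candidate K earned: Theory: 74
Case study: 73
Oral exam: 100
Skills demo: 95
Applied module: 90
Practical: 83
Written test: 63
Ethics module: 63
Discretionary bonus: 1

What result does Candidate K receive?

Credit

Weighted total:
  Theory 74 × 0.09 = 6.66
  Case study 73 × 0.16 = 11.68
  Oral exam 100 × 0.06 = 6
  Skills demo 95 × 0.32 = 30.4
  Applied module 90 × 0.13 = 11.7
  Practical 83 × 0.08 = 6.64
  Written test 63 × 0.06 = 3.78
  Ethics module 63 × 0.1 = 6.3
Sum = 83.16
Discretionary bonus: 83.16 + 1 = 84.16
84.16 ≥ 65 → Credit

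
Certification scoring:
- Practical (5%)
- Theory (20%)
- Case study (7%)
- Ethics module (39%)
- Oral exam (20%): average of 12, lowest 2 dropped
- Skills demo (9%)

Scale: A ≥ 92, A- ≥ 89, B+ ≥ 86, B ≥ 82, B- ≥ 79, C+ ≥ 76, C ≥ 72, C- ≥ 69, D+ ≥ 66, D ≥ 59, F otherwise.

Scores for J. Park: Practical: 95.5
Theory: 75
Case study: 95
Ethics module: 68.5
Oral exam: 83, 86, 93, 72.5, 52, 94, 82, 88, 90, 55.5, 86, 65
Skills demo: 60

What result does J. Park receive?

Oral exam: drop 52, 55.5 → average of remaining 10 = 839.5/10 = 83.95
Weighted total:
  Practical 95.5 × 0.05 = 4.775
  Theory 75 × 0.2 = 15
  Case study 95 × 0.07 = 6.65
  Ethics module 68.5 × 0.39 = 26.715
  Oral exam 83.95 × 0.2 = 16.79
  Skills demo 60 × 0.09 = 5.4
Sum = 75.33
75.33 is ≥ 72 and < 76 → C

C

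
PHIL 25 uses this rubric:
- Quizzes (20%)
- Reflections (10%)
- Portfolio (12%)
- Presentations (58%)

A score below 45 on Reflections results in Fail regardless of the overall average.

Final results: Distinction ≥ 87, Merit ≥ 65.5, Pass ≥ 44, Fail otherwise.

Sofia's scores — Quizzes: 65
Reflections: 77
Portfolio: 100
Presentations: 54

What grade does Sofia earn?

Reflections score 77 ≥ 45: minimum met.
Weighted total:
  Quizzes 65 × 0.2 = 13
  Reflections 77 × 0.1 = 7.7
  Portfolio 100 × 0.12 = 12
  Presentations 54 × 0.58 = 31.32
Sum = 64.02
64.02 is ≥ 44 and < 65.5 → Pass

Pass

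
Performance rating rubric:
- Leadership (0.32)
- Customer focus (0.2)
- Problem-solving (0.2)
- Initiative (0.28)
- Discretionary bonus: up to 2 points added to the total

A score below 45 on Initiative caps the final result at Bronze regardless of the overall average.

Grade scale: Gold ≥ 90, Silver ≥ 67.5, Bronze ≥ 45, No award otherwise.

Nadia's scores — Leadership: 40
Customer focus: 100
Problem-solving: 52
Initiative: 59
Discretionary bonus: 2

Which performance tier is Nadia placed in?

Bronze

Initiative score 59 ≥ 45: minimum met.
Weighted total:
  Leadership 40 × 0.32 = 12.8
  Customer focus 100 × 0.2 = 20
  Problem-solving 52 × 0.2 = 10.4
  Initiative 59 × 0.28 = 16.52
Sum = 59.72
Discretionary bonus: 59.72 + 2 = 61.72
61.72 is ≥ 45 and < 67.5 → Bronze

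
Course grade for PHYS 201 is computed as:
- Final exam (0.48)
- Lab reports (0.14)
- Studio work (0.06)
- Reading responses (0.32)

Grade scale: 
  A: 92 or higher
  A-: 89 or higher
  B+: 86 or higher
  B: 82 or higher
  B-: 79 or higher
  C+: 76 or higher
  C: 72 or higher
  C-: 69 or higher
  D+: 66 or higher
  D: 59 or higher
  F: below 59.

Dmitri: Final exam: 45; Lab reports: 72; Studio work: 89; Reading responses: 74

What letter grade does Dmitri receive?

D

Weighted total:
  Final exam 45 × 0.48 = 21.6
  Lab reports 72 × 0.14 = 10.08
  Studio work 89 × 0.06 = 5.34
  Reading responses 74 × 0.32 = 23.68
Sum = 60.7
60.7 is ≥ 59 and < 66 → D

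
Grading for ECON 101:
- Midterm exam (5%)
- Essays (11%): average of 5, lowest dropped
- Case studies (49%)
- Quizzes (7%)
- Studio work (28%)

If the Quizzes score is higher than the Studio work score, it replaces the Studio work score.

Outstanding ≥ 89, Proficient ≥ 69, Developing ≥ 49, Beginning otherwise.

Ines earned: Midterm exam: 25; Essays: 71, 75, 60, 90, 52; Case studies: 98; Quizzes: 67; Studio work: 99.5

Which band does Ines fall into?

Outstanding

Essays: drop 52 → average of remaining 4 = 296/4 = 74
Quizzes (67) ≤ Studio work (99.5), so Studio work stays at 99.5.
Weighted total:
  Midterm exam 25 × 0.05 = 1.25
  Essays 74 × 0.11 = 8.14
  Case studies 98 × 0.49 = 48.02
  Quizzes 67 × 0.07 = 4.69
  Studio work 99.5 × 0.28 = 27.86
Sum = 89.96
89.96 ≥ 89 → Outstanding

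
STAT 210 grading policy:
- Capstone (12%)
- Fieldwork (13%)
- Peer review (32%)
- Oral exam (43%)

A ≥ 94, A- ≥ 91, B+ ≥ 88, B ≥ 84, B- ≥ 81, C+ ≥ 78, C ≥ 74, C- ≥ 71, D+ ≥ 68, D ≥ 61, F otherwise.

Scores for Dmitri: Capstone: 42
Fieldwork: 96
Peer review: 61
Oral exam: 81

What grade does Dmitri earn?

C-

Weighted total:
  Capstone 42 × 0.12 = 5.04
  Fieldwork 96 × 0.13 = 12.48
  Peer review 61 × 0.32 = 19.52
  Oral exam 81 × 0.43 = 34.83
Sum = 71.87
71.87 is ≥ 71 and < 74 → C-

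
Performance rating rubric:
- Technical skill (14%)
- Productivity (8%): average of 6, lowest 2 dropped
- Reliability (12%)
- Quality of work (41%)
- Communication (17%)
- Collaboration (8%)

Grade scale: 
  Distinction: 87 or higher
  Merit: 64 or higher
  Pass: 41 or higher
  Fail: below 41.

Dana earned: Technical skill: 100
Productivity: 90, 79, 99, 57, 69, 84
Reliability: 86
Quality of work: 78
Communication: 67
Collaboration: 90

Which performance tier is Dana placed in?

Productivity: drop 57, 69 → average of remaining 4 = 352/4 = 88
Weighted total:
  Technical skill 100 × 0.14 = 14
  Productivity 88 × 0.08 = 7.04
  Reliability 86 × 0.12 = 10.32
  Quality of work 78 × 0.41 = 31.98
  Communication 67 × 0.17 = 11.39
  Collaboration 90 × 0.08 = 7.2
Sum = 81.93
81.93 is ≥ 64 and < 87 → Merit

Merit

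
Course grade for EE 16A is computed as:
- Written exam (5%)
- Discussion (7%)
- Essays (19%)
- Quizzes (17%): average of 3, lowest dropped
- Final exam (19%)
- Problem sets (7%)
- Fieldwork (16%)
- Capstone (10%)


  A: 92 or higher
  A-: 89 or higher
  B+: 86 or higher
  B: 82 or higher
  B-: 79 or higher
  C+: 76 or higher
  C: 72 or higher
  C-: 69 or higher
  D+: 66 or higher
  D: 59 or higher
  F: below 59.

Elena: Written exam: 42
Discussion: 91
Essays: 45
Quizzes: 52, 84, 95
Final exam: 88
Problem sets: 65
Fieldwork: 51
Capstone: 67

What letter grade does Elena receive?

D+

Quizzes: drop 52 → average of remaining 2 = 179/2 = 89.5
Weighted total:
  Written exam 42 × 0.05 = 2.1
  Discussion 91 × 0.07 = 6.37
  Essays 45 × 0.19 = 8.55
  Quizzes 89.5 × 0.17 = 15.215
  Final exam 88 × 0.19 = 16.72
  Problem sets 65 × 0.07 = 4.55
  Fieldwork 51 × 0.16 = 8.16
  Capstone 67 × 0.1 = 6.7
Sum = 68.365
68.365 is ≥ 66 and < 69 → D+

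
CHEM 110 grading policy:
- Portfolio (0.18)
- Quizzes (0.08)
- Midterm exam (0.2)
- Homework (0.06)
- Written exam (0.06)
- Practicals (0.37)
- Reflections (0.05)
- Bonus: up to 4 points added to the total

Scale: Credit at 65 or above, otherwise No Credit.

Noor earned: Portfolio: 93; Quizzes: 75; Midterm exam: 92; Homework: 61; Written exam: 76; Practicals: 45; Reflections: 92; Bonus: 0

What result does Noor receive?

Credit

Weighted total:
  Portfolio 93 × 0.18 = 16.74
  Quizzes 75 × 0.08 = 6
  Midterm exam 92 × 0.2 = 18.4
  Homework 61 × 0.06 = 3.66
  Written exam 76 × 0.06 = 4.56
  Practicals 45 × 0.37 = 16.65
  Reflections 92 × 0.05 = 4.6
Sum = 70.61
Bonus: 70.61 + 0 = 70.61
70.61 ≥ 65 → Credit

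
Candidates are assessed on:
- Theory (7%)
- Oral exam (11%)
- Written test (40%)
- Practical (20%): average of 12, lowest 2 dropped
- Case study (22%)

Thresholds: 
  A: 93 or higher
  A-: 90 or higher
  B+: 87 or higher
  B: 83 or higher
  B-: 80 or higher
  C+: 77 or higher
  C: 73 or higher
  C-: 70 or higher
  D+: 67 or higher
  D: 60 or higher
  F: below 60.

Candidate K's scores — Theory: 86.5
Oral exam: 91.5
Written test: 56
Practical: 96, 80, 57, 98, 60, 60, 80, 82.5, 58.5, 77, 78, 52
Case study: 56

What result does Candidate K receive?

Practical: drop 52, 57 → average of remaining 10 = 770/10 = 77
Weighted total:
  Theory 86.5 × 0.07 = 6.055
  Oral exam 91.5 × 0.11 = 10.065
  Written test 56 × 0.4 = 22.4
  Practical 77 × 0.2 = 15.4
  Case study 56 × 0.22 = 12.32
Sum = 66.24
66.24 is ≥ 60 and < 67 → D

D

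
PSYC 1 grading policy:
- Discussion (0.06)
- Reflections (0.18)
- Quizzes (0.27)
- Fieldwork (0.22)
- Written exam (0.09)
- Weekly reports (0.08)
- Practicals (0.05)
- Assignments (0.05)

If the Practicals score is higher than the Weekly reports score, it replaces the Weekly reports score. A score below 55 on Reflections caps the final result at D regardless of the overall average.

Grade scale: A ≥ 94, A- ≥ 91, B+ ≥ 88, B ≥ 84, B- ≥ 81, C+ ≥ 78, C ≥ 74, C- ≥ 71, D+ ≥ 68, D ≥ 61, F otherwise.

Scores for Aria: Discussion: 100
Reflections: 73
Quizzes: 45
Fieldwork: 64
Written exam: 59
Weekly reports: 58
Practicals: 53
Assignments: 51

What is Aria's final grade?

F

Practicals (53) ≤ Weekly reports (58), so Weekly reports stays at 58.
Reflections score 73 ≥ 55: minimum met.
Weighted total:
  Discussion 100 × 0.06 = 6
  Reflections 73 × 0.18 = 13.14
  Quizzes 45 × 0.27 = 12.15
  Fieldwork 64 × 0.22 = 14.08
  Written exam 59 × 0.09 = 5.31
  Weekly reports 58 × 0.08 = 4.64
  Practicals 53 × 0.05 = 2.65
  Assignments 51 × 0.05 = 2.55
Sum = 60.52
60.52 < 61 → F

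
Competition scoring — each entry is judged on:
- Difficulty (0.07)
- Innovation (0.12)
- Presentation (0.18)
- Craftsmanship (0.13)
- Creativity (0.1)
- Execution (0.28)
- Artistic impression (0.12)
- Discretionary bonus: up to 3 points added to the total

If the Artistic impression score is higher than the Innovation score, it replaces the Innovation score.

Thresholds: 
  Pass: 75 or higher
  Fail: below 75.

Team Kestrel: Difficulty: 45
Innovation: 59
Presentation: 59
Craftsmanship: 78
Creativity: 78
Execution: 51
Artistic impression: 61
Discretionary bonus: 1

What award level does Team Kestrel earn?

Fail

Artistic impression (61) > Innovation (59), so Innovation counts as 61.
Weighted total:
  Difficulty 45 × 0.07 = 3.15
  Innovation 61 × 0.12 = 7.32
  Presentation 59 × 0.18 = 10.62
  Craftsmanship 78 × 0.13 = 10.14
  Creativity 78 × 0.1 = 7.8
  Execution 51 × 0.28 = 14.28
  Artistic impression 61 × 0.12 = 7.32
Sum = 60.63
Discretionary bonus: 60.63 + 1 = 61.63
61.63 < 75 → Fail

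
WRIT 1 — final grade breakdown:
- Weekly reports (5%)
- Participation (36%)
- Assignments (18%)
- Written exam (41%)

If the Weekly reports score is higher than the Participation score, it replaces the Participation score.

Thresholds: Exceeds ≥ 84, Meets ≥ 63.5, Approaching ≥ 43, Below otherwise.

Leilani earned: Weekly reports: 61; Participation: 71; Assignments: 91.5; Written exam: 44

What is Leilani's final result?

Approaching

Weekly reports (61) ≤ Participation (71), so Participation stays at 71.
Weighted total:
  Weekly reports 61 × 0.05 = 3.05
  Participation 71 × 0.36 = 25.56
  Assignments 91.5 × 0.18 = 16.47
  Written exam 44 × 0.41 = 18.04
Sum = 63.12
63.12 is ≥ 43 and < 63.5 → Approaching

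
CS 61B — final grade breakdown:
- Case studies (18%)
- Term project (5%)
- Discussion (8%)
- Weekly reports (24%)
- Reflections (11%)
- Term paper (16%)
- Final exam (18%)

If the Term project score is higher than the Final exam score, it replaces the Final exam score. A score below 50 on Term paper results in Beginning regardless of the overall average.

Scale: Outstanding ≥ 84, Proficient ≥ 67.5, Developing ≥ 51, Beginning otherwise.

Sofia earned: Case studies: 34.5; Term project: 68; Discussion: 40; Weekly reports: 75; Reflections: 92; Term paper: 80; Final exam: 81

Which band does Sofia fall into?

Proficient

Term project (68) ≤ Final exam (81), so Final exam stays at 81.
Term paper score 80 ≥ 50: minimum met.
Weighted total:
  Case studies 34.5 × 0.18 = 6.21
  Term project 68 × 0.05 = 3.4
  Discussion 40 × 0.08 = 3.2
  Weekly reports 75 × 0.24 = 18
  Reflections 92 × 0.11 = 10.12
  Term paper 80 × 0.16 = 12.8
  Final exam 81 × 0.18 = 14.58
Sum = 68.31
68.31 is ≥ 67.5 and < 84 → Proficient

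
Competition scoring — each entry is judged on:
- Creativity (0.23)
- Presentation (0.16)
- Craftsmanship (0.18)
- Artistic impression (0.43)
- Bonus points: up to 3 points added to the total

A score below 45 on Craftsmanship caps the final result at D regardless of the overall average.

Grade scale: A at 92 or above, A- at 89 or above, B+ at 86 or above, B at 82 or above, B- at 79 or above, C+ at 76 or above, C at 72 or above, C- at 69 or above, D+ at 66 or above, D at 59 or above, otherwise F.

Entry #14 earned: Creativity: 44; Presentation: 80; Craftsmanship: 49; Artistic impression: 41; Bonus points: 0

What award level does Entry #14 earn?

F

Craftsmanship score 49 ≥ 45: minimum met.
Weighted total:
  Creativity 44 × 0.23 = 10.12
  Presentation 80 × 0.16 = 12.8
  Craftsmanship 49 × 0.18 = 8.82
  Artistic impression 41 × 0.43 = 17.63
Sum = 49.37
Bonus points: 49.37 + 0 = 49.37
49.37 < 59 → F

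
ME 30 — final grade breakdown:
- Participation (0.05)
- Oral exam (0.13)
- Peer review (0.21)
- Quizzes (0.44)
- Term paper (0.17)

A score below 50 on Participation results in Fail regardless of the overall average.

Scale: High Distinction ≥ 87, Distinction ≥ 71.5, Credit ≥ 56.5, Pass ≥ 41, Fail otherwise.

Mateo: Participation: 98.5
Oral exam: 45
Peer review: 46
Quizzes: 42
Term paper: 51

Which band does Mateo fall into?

Pass

Participation score 98.5 ≥ 50: minimum met.
Weighted total:
  Participation 98.5 × 0.05 = 4.925
  Oral exam 45 × 0.13 = 5.85
  Peer review 46 × 0.21 = 9.66
  Quizzes 42 × 0.44 = 18.48
  Term paper 51 × 0.17 = 8.67
Sum = 47.585
47.585 is ≥ 41 and < 56.5 → Pass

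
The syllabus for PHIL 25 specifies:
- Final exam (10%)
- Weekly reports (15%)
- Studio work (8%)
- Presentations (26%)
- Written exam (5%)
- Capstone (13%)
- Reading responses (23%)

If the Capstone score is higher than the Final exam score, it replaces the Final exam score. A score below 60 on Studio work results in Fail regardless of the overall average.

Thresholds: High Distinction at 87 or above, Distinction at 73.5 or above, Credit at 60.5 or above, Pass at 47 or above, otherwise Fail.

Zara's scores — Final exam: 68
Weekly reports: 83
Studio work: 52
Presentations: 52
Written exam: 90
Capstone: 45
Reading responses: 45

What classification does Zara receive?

Capstone (45) ≤ Final exam (68), so Final exam stays at 68.
Studio work score 52 < 60: minimum not met.
Weighted total:
  Final exam 68 × 0.1 = 6.8
  Weekly reports 83 × 0.15 = 12.45
  Studio work 52 × 0.08 = 4.16
  Presentations 52 × 0.26 = 13.52
  Written exam 90 × 0.05 = 4.5
  Capstone 45 × 0.13 = 5.85
  Reading responses 45 × 0.23 = 10.35
Sum = 57.63
Because the Studio work minimum was not met, the result is Fail.

Fail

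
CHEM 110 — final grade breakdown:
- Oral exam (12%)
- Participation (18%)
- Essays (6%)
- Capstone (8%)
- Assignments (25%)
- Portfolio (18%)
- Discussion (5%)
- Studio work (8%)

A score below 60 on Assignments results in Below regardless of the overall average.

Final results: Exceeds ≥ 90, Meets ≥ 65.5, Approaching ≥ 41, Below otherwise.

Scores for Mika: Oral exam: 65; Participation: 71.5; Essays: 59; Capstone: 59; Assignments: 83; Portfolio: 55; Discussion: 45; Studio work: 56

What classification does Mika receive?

Meets

Assignments score 83 ≥ 60: minimum met.
Weighted total:
  Oral exam 65 × 0.12 = 7.8
  Participation 71.5 × 0.18 = 12.87
  Essays 59 × 0.06 = 3.54
  Capstone 59 × 0.08 = 4.72
  Assignments 83 × 0.25 = 20.75
  Portfolio 55 × 0.18 = 9.9
  Discussion 45 × 0.05 = 2.25
  Studio work 56 × 0.08 = 4.48
Sum = 66.31
66.31 is ≥ 65.5 and < 90 → Meets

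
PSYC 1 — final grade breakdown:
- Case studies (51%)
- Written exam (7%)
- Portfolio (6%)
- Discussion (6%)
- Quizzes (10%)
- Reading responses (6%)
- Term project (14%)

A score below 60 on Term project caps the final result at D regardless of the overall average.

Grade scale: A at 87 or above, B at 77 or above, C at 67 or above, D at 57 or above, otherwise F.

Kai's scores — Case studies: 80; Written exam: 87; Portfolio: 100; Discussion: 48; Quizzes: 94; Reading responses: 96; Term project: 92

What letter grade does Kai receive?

B

Term project score 92 ≥ 60: minimum met.
Weighted total:
  Case studies 80 × 0.51 = 40.8
  Written exam 87 × 0.07 = 6.09
  Portfolio 100 × 0.06 = 6
  Discussion 48 × 0.06 = 2.88
  Quizzes 94 × 0.1 = 9.4
  Reading responses 96 × 0.06 = 5.76
  Term project 92 × 0.14 = 12.88
Sum = 83.81
83.81 is ≥ 77 and < 87 → B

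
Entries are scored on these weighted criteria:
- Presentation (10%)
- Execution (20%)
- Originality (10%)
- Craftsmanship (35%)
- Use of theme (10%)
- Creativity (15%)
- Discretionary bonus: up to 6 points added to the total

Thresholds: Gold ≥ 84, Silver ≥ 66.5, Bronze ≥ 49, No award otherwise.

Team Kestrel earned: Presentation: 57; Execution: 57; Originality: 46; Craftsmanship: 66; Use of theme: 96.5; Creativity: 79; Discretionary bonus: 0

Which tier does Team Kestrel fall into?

Weighted total:
  Presentation 57 × 0.1 = 5.7
  Execution 57 × 0.2 = 11.4
  Originality 46 × 0.1 = 4.6
  Craftsmanship 66 × 0.35 = 23.1
  Use of theme 96.5 × 0.1 = 9.65
  Creativity 79 × 0.15 = 11.85
Sum = 66.3
Discretionary bonus: 66.3 + 0 = 66.3
66.3 is ≥ 49 and < 66.5 → Bronze

Bronze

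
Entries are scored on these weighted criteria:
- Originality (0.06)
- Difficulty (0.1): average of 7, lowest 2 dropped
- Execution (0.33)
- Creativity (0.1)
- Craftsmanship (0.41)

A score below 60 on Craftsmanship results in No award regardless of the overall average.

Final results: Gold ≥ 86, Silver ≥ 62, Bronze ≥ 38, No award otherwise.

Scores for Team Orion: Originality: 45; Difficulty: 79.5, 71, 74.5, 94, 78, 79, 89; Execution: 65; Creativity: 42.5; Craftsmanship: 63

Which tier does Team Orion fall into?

Silver

Difficulty: drop 71, 74.5 → average of remaining 5 = 419.5/5 = 83.9
Craftsmanship score 63 ≥ 60: minimum met.
Weighted total:
  Originality 45 × 0.06 = 2.7
  Difficulty 83.9 × 0.1 = 8.39
  Execution 65 × 0.33 = 21.45
  Creativity 42.5 × 0.1 = 4.25
  Craftsmanship 63 × 0.41 = 25.83
Sum = 62.62
62.62 is ≥ 62 and < 86 → Silver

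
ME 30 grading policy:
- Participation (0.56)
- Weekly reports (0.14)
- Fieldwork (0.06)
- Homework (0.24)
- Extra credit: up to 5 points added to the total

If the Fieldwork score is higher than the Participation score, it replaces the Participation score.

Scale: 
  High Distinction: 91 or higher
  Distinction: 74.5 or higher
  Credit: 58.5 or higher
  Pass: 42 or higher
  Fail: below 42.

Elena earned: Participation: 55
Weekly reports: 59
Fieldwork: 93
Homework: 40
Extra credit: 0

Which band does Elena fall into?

Fieldwork (93) > Participation (55), so Participation counts as 93.
Weighted total:
  Participation 93 × 0.56 = 52.08
  Weekly reports 59 × 0.14 = 8.26
  Fieldwork 93 × 0.06 = 5.58
  Homework 40 × 0.24 = 9.6
Sum = 75.52
Extra credit: 75.52 + 0 = 75.52
75.52 is ≥ 74.5 and < 91 → Distinction

Distinction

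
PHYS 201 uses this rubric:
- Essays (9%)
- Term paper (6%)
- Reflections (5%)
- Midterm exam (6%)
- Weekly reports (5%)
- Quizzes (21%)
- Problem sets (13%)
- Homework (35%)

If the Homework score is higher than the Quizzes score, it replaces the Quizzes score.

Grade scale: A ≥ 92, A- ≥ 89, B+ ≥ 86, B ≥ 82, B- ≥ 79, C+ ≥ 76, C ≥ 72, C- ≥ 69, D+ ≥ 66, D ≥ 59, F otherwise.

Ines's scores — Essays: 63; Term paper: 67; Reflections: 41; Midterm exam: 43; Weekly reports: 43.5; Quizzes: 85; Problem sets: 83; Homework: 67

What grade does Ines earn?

Homework (67) ≤ Quizzes (85), so Quizzes stays at 85.
Weighted total:
  Essays 63 × 0.09 = 5.67
  Term paper 67 × 0.06 = 4.02
  Reflections 41 × 0.05 = 2.05
  Midterm exam 43 × 0.06 = 2.58
  Weekly reports 43.5 × 0.05 = 2.175
  Quizzes 85 × 0.21 = 17.85
  Problem sets 83 × 0.13 = 10.79
  Homework 67 × 0.35 = 23.45
Sum = 68.585
68.585 is ≥ 66 and < 69 → D+

D+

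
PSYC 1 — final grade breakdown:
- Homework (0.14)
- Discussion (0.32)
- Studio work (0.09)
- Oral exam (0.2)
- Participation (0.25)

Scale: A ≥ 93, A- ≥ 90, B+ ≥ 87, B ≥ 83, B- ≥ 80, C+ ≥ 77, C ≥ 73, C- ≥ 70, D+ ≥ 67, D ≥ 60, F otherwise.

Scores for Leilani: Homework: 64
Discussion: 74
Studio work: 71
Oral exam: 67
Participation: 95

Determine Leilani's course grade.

Weighted total:
  Homework 64 × 0.14 = 8.96
  Discussion 74 × 0.32 = 23.68
  Studio work 71 × 0.09 = 6.39
  Oral exam 67 × 0.2 = 13.4
  Participation 95 × 0.25 = 23.75
Sum = 76.18
76.18 is ≥ 73 and < 77 → C

C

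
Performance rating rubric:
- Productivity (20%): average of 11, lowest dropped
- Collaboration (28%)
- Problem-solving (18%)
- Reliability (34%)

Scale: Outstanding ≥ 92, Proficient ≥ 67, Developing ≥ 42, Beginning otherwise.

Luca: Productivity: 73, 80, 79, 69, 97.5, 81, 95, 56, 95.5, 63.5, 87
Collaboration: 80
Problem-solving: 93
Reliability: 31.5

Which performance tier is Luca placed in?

Developing

Productivity: drop 56 → average of remaining 10 = 820.5/10 = 82.05
Weighted total:
  Productivity 82.05 × 0.2 = 16.41
  Collaboration 80 × 0.28 = 22.4
  Problem-solving 93 × 0.18 = 16.74
  Reliability 31.5 × 0.34 = 10.71
Sum = 66.26
66.26 is ≥ 42 and < 67 → Developing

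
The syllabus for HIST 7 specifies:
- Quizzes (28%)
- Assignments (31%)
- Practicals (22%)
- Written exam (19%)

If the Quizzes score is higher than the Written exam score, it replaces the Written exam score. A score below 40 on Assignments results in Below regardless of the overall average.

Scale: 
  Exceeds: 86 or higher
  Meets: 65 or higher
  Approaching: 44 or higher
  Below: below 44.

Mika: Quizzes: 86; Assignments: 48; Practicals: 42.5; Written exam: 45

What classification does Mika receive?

Quizzes (86) > Written exam (45), so Written exam counts as 86.
Assignments score 48 ≥ 40: minimum met.
Weighted total:
  Quizzes 86 × 0.28 = 24.08
  Assignments 48 × 0.31 = 14.88
  Practicals 42.5 × 0.22 = 9.35
  Written exam 86 × 0.19 = 16.34
Sum = 64.65
64.65 is ≥ 44 and < 65 → Approaching

Approaching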